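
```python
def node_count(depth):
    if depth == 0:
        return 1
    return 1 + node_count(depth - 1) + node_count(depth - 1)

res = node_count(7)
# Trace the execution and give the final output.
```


node_count(7)
= 1 + node_count(6) + node_count(6)
= 1 + 2 * node_count(6)
node_count(k) = 2^(k+1) - 1
node_count(0) = 1
node_count(1) = 3
node_count(2) = 7
node_count(3) = 15
node_count(4) = 31
node_count(7) = 2^8 - 1 = 255


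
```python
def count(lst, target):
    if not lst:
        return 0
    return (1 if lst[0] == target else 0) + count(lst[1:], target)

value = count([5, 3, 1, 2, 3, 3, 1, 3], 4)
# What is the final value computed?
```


count([5, 3, 1, 2, 3, 3, 1, 3], 4)
lst[0]=5 != 4: 0 + count([3, 1, 2, 3, 3, 1, 3], 4)
lst[0]=3 != 4: 0 + count([1, 2, 3, 3, 1, 3], 4)
lst[0]=1 != 4: 0 + count([2, 3, 3, 1, 3], 4)
lst[0]=2 != 4: 0 + count([3, 3, 1, 3], 4)
lst[0]=3 != 4: 0 + count([3, 1, 3], 4)
lst[0]=3 != 4: 0 + count([1, 3], 4)
lst[0]=1 != 4: 0 + count([3], 4)
lst[0]=3 != 4: 0 + count([], 4)
= 0


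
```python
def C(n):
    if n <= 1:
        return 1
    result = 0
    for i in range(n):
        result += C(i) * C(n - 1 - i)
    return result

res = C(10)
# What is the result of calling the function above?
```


C(10)
= sum of C(i) * C(10-1-i) for i in 0..9
First compute sub-values bottom-up:
  C(0) = 1, C(1) = 1
  C(2) = 1*1 + 1*1 = 2
  C(3) = 1*2 + 1*1 + 2*1 = 5
  C(4) = 1*5 + 1*2 + 2*1 + 5*1 = 14
  C(5) = 1*14 + 1*5 + 2*2 + 5*1 + 14*1 = 42
  C(6) = 1*42 + 1*14 + 2*5 + 5*2 + 14*1 + 42*1 = 132
  C(7) = 1*132 + 1*42 + 2*14 + 5*5 + 14*2 + 42*1 + 132*1 = 429
  C(8) = 1*429 + 1*132 + 2*42 + 5*14 + 14*5 + 42*2 + 132*1 + 429*1 = 1430
  C(9) = 1*1430 + 1*429 + 2*132 + 5*42 + 14*14 + 42*5 + 132*2 + 429*1 + 1430*1 = 4862
Now C(10):
  C(0)*C(9) = 1*4862 = 4862
  C(1)*C(8) = 1*1430 = 1430
  C(2)*C(7) = 2*429 = 858
  C(3)*C(6) = 5*132 = 660
  C(4)*C(5) = 14*42 = 588
  C(5)*C(4) = 42*14 = 588
  C(6)*C(3) = 132*5 = 660
  C(7)*C(2) = 429*2 = 858
  C(8)*C(1) = 1430*1 = 1430
  C(9)*C(0) = 4862*1 = 4862
= 4862 + 1430 + 858 + 660 + 588 + 588 + 660 + 858 + 1430 + 4862
= 16796


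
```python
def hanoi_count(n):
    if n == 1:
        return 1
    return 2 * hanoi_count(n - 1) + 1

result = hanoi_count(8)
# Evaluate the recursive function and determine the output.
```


hanoi_count(8)
= 2 * hanoi_count(7) + 1
= 2 * (2 * hanoi_count(6) + 1) + 1
= 2 * (2 * (2 * hanoi_count(5) + 1) + 1) + 1
= 2 * (2 * (2 * (2 * hanoi_count(4) + 1) + 1) + 1) + 1
= 2 * (2 * (2 * (2 * (2 * hanoi_count(3) + 1) + 1) + 1) + 1) + 1
= 2 * (2 * (2 * (2 * (2 * (2 * hanoi_count(2) + 1) + 1) + 1) + 1) + 1) + 1
= 2 * (2 * (2 * (2 * (2 * (2 * (2 * hanoi_count(1) + 1) + 1) + 1) + 1) + 1) + 1) + 1
Now compute bottom-up:
hanoi_count(1) = 1
hanoi_count(2) = 2 * 1 + 1 = 3
hanoi_count(3) = 2 * 3 + 1 = 7
hanoi_count(4) = 2 * 7 + 1 = 15
hanoi_count(5) = 2 * 15 + 1 = 31
hanoi_count(6) = 2 * 31 + 1 = 63
hanoi_count(7) = 2 * 63 + 1 = 127
hanoi_count(8) = 2 * 127 + 1 = 255
= 255


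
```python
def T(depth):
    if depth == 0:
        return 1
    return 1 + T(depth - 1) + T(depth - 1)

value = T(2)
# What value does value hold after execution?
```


T(2)
= 1 + T(1) + T(1)
= 1 + 2 * T(1)
T(k) = 2^(k+1) - 1
T(0) = 1
T(1) = 3
T(2) = 7
T(2) = 2^3 - 1 = 7


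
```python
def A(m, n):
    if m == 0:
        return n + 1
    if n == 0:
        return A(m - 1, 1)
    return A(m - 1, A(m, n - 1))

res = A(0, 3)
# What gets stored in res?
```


A(0, 3)
m == 0: return 3 + 1 = 4
= 4


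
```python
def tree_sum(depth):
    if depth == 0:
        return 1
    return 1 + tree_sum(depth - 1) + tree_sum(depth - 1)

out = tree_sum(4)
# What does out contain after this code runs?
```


tree_sum(4)
= 1 + tree_sum(3) + tree_sum(3)
= 1 + 2 * tree_sum(3)
tree_sum(k) = 2^(k+1) - 1
tree_sum(0) = 1
tree_sum(1) = 3
tree_sum(2) = 7
tree_sum(3) = 15
tree_sum(4) = 31
tree_sum(4) = 2^5 - 1 = 31


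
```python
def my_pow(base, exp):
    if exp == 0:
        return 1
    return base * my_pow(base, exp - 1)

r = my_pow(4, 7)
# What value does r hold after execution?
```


my_pow(4, 7)
= 4 * my_pow(4, 6)
= 4 * 4 * my_pow(4, 5)
= 4 * 4 * 4 * my_pow(4, 4)
= 4 * 4 * 4 * 4 * my_pow(4, 3)
= 4 * 4 * 4 * 4 * 4 * my_pow(4, 2)
= 4 * 4 * 4 * 4 * 4 * 4 * my_pow(4, 1)
= 4 * 4 * 4 * 4 * 4 * 4 * 4 * my_pow(4, 0)
= 4 * 4 * 4 * 4 * 4 * 4 * 4 * 1
= 16384


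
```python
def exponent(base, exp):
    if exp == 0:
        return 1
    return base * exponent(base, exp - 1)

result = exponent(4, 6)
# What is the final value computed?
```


exponent(4, 6)
= 4 * exponent(4, 5)
= 4 * 4 * exponent(4, 4)
= 4 * 4 * 4 * exponent(4, 3)
= 4 * 4 * 4 * 4 * exponent(4, 2)
= 4 * 4 * 4 * 4 * 4 * exponent(4, 1)
= 4 * 4 * 4 * 4 * 4 * 4 * exponent(4, 0)
= 4 * 4 * 4 * 4 * 4 * 4 * 1
= 4096


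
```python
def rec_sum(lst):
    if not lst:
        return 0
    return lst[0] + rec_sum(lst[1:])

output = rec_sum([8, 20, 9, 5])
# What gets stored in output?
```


rec_sum([8, 20, 9, 5])
= 8 + rec_sum([20, 9, 5])
= 8 + 20 + rec_sum([9, 5])
= 8 + 20 + 9 + rec_sum([5])
= 8 + 20 + 9 + 5 + rec_sum([])
= 8 + 20 + 9 + 5 + 0
= 42


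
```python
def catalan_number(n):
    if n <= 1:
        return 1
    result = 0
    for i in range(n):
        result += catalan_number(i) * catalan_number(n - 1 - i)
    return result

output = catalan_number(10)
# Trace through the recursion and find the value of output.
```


catalan_number(10)
= sum of catalan_number(i) * catalan_number(10-1-i) for i in 0..9
First compute sub-values bottom-up:
  catalan_number(0) = 1, catalan_number(1) = 1
  catalan_number(2) = 1*1 + 1*1 = 2
  catalan_number(3) = 1*2 + 1*1 + 2*1 = 5
  catalan_number(4) = 1*5 + 1*2 + 2*1 + 5*1 = 14
  catalan_number(5) = 1*14 + 1*5 + 2*2 + 5*1 + 14*1 = 42
  catalan_number(6) = 1*42 + 1*14 + 2*5 + 5*2 + 14*1 + 42*1 = 132
  catalan_number(7) = 1*132 + 1*42 + 2*14 + 5*5 + 14*2 + 42*1 + 132*1 = 429
  catalan_number(8) = 1*429 + 1*132 + 2*42 + 5*14 + 14*5 + 42*2 + 132*1 + 429*1 = 1430
  catalan_number(9) = 1*1430 + 1*429 + 2*132 + 5*42 + 14*14 + 42*5 + 132*2 + 429*1 + 1430*1 = 4862
Now catalan_number(10):
  catalan_number(0)*catalan_number(9) = 1*4862 = 4862
  catalan_number(1)*catalan_number(8) = 1*1430 = 1430
  catalan_number(2)*catalan_number(7) = 2*429 = 858
  catalan_number(3)*catalan_number(6) = 5*132 = 660
  catalan_number(4)*catalan_number(5) = 14*42 = 588
  catalan_number(5)*catalan_number(4) = 42*14 = 588
  catalan_number(6)*catalan_number(3) = 132*5 = 660
  catalan_number(7)*catalan_number(2) = 429*2 = 858
  catalan_number(8)*catalan_number(1) = 1430*1 = 1430
  catalan_number(9)*catalan_number(0) = 4862*1 = 4862
= 4862 + 1430 + 858 + 660 + 588 + 588 + 660 + 858 + 1430 + 4862
= 16796


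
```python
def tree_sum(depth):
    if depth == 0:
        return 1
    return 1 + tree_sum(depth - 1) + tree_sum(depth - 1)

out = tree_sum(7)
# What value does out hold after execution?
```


tree_sum(7)
= 1 + tree_sum(6) + tree_sum(6)
= 1 + 2 * tree_sum(6)
tree_sum(k) = 2^(k+1) - 1
tree_sum(0) = 1
tree_sum(1) = 3
tree_sum(2) = 7
tree_sum(3) = 15
tree_sum(4) = 31
tree_sum(7) = 2^8 - 1 = 255


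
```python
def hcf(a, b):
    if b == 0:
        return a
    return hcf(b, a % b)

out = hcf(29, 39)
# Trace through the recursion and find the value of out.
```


hcf(29, 39)
= hcf(39, 29 % 39) = hcf(39, 29)
= hcf(29, 39 % 29) = hcf(29, 10)
= hcf(10, 29 % 10) = hcf(10, 9)
= hcf(9, 10 % 9) = hcf(9, 1)
= hcf(1, 9 % 1) = hcf(1, 0)
b == 0, return a = 1


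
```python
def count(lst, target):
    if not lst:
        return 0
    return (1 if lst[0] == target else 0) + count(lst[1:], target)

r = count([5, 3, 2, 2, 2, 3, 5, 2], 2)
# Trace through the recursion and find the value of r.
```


count([5, 3, 2, 2, 2, 3, 5, 2], 2)
lst[0]=5 != 2: 0 + count([3, 2, 2, 2, 3, 5, 2], 2)
lst[0]=3 != 2: 0 + count([2, 2, 2, 3, 5, 2], 2)
lst[0]=2 == 2: 1 + count([2, 2, 3, 5, 2], 2)
lst[0]=2 == 2: 1 + count([2, 3, 5, 2], 2)
lst[0]=2 == 2: 1 + count([3, 5, 2], 2)
lst[0]=3 != 2: 0 + count([5, 2], 2)
lst[0]=5 != 2: 0 + count([2], 2)
lst[0]=2 == 2: 1 + count([], 2)
= 4


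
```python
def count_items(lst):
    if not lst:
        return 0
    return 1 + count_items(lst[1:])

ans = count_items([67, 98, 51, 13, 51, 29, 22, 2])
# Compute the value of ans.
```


count_items([67, 98, 51, 13, 51, 29, 22, 2])
= 1 + count_items([98, 51, 13, 51, 29, 22, 2])
= 1 + 1 + count_items([51, 13, 51, 29, 22, 2])
= 1 + 1 + 1 + count_items([13, 51, 29, 22, 2])
= 1 + 1 + 1 + 1 + count_items([51, 29, 22, 2])
= 1 + 1 + 1 + 1 + 1 + count_items([29, 22, 2])
= 1 + 1 + 1 + 1 + 1 + 1 + count_items([22, 2])
= 1 + 1 + 1 + 1 + 1 + 1 + 1 + count_items([2])
= 1 + 1 + 1 + 1 + 1 + 1 + 1 + 1 + count_items([])
= 1 + 1 + 1 + 1 + 1 + 1 + 1 + 1 + 0
= 8


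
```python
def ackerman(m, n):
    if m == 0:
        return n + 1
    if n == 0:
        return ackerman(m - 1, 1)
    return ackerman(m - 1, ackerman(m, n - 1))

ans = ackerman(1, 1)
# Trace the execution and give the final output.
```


ackerman(1, 1)
= ackerman(0, ackerman(1, 0))
First compute ackerman(1, 0) = 2
= ackerman(0, 2)
= 3


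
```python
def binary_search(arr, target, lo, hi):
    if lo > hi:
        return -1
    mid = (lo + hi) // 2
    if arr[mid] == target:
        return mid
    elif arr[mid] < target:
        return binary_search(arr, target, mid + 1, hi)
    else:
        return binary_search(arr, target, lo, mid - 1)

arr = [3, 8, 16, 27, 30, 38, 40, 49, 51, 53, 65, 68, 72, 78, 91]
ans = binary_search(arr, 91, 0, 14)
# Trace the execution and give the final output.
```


binary_search(arr, 91, 0, 14)
lo=0, hi=14, mid=7, arr[mid]=49
49 < 91, search right half
lo=8, hi=14, mid=11, arr[mid]=68
68 < 91, search right half
lo=12, hi=14, mid=13, arr[mid]=78
78 < 91, search right half
lo=14, hi=14, mid=14, arr[mid]=91
arr[14] == 91, found at index 14
= 14


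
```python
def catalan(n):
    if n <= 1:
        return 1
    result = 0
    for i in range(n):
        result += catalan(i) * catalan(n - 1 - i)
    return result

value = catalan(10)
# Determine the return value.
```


catalan(10)
= sum of catalan(i) * catalan(10-1-i) for i in 0..9
First compute sub-values bottom-up:
  catalan(0) = 1, catalan(1) = 1
  catalan(2) = 1*1 + 1*1 = 2
  catalan(3) = 1*2 + 1*1 + 2*1 = 5
  catalan(4) = 1*5 + 1*2 + 2*1 + 5*1 = 14
  catalan(5) = 1*14 + 1*5 + 2*2 + 5*1 + 14*1 = 42
  catalan(6) = 1*42 + 1*14 + 2*5 + 5*2 + 14*1 + 42*1 = 132
  catalan(7) = 1*132 + 1*42 + 2*14 + 5*5 + 14*2 + 42*1 + 132*1 = 429
  catalan(8) = 1*429 + 1*132 + 2*42 + 5*14 + 14*5 + 42*2 + 132*1 + 429*1 = 1430
  catalan(9) = 1*1430 + 1*429 + 2*132 + 5*42 + 14*14 + 42*5 + 132*2 + 429*1 + 1430*1 = 4862
Now catalan(10):
  catalan(0)*catalan(9) = 1*4862 = 4862
  catalan(1)*catalan(8) = 1*1430 = 1430
  catalan(2)*catalan(7) = 2*429 = 858
  catalan(3)*catalan(6) = 5*132 = 660
  catalan(4)*catalan(5) = 14*42 = 588
  catalan(5)*catalan(4) = 42*14 = 588
  catalan(6)*catalan(3) = 132*5 = 660
  catalan(7)*catalan(2) = 429*2 = 858
  catalan(8)*catalan(1) = 1430*1 = 1430
  catalan(9)*catalan(0) = 4862*1 = 4862
= 4862 + 1430 + 858 + 660 + 588 + 588 + 660 + 858 + 1430 + 4862
= 16796


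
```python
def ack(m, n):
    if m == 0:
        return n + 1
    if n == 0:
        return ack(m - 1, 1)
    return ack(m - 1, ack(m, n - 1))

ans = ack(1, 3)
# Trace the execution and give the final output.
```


ack(1, 3)
= ack(0, ack(1, 2))
First compute ack(1, 2) = 4
= ack(0, 4)
= 5


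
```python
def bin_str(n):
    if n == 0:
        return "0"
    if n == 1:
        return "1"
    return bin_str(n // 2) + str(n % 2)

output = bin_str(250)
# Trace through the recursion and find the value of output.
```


bin_str(250)
= bin_str(125) + "0"
= bin_str(62) + "1" + "0"
= bin_str(31) + "0" + "1" + "0"
= bin_str(15) + "1" + "0" + "1" + "0"
= bin_str(7) + "1" + "1" + "0" + "1" + "0"
= bin_str(3) + "1" + "1" + "1" + "0" + "1" + "0"
= bin_str(1) + "1" + "1" + "1" + "1" + "0" + "1" + "0"
= "1" + "1" + "1" + "1" + "1" + "0" + "1" + "0"
= "11111010"


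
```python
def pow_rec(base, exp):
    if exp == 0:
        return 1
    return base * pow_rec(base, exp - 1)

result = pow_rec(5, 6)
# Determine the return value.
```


pow_rec(5, 6)
= 5 * pow_rec(5, 5)
= 5 * 5 * pow_rec(5, 4)
= 5 * 5 * 5 * pow_rec(5, 3)
= 5 * 5 * 5 * 5 * pow_rec(5, 2)
= 5 * 5 * 5 * 5 * 5 * pow_rec(5, 1)
= 5 * 5 * 5 * 5 * 5 * 5 * pow_rec(5, 0)
= 5 * 5 * 5 * 5 * 5 * 5 * 1
= 15625


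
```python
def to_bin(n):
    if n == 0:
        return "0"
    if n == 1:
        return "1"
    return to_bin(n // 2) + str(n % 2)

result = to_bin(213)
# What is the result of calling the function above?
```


to_bin(213)
= to_bin(106) + "1"
= to_bin(53) + "0" + "1"
= to_bin(26) + "1" + "0" + "1"
= to_bin(13) + "0" + "1" + "0" + "1"
= to_bin(6) + "1" + "0" + "1" + "0" + "1"
= to_bin(3) + "0" + "1" + "0" + "1" + "0" + "1"
= to_bin(1) + "1" + "0" + "1" + "0" + "1" + "0" + "1"
= "1" + "1" + "0" + "1" + "0" + "1" + "0" + "1"
= "11010101"


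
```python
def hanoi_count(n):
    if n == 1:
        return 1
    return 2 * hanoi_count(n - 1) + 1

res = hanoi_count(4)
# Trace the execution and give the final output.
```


hanoi_count(4)
= 2 * hanoi_count(3) + 1
= 2 * (2 * hanoi_count(2) + 1) + 1
= 2 * (2 * (2 * hanoi_count(1) + 1) + 1) + 1
Now compute bottom-up:
hanoi_count(1) = 1
hanoi_count(2) = 2 * 1 + 1 = 3
hanoi_count(3) = 2 * 3 + 1 = 7
hanoi_count(4) = 2 * 7 + 1 = 15
= 15


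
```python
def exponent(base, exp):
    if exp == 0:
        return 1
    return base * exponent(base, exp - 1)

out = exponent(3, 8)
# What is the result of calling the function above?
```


exponent(3, 8)
= 3 * exponent(3, 7)
= 3 * 3 * exponent(3, 6)
= 3 * 3 * 3 * exponent(3, 5)
= 3 * 3 * 3 * 3 * exponent(3, 4)
= 3 * 3 * 3 * 3 * 3 * exponent(3, 3)
= 3 * 3 * 3 * 3 * 3 * 3 * exponent(3, 2)
= 3 * 3 * 3 * 3 * 3 * 3 * 3 * exponent(3, 1)
= 3 * 3 * 3 * 3 * 3 * 3 * 3 * 3 * exponent(3, 0)
= 3 * 3 * 3 * 3 * 3 * 3 * 3 * 3 * 1
= 6561


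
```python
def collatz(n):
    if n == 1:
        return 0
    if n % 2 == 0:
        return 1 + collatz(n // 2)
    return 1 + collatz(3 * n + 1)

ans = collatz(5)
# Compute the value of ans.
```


collatz(5)
5 is odd -> 3*5+1 = 16 -> collatz(16)
16 is even -> collatz(8)
8 is even -> collatz(4)
4 is even -> collatz(2)
2 is even -> collatz(1)
Reached 1 after 5 steps
= 5


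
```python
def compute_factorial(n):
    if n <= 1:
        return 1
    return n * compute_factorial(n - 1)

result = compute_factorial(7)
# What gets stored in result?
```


compute_factorial(7)
= 7 * compute_factorial(6)
= 7 * 6 * compute_factorial(5)
= 7 * 6 * 5 * compute_factorial(4)
= 7 * 6 * 5 * 4 * compute_factorial(3)
= 7 * 6 * 5 * 4 * 3 * compute_factorial(2)
= 7 * 6 * 5 * 4 * 3 * 2 * compute_factorial(1)
= 7 * 6 * 5 * 4 * 3 * 2 * 1
= 5040


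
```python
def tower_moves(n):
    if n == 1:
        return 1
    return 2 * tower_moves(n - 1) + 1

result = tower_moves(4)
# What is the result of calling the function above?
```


tower_moves(4)
= 2 * tower_moves(3) + 1
= 2 * (2 * tower_moves(2) + 1) + 1
= 2 * (2 * (2 * tower_moves(1) + 1) + 1) + 1
Now compute bottom-up:
tower_moves(1) = 1
tower_moves(2) = 2 * 1 + 1 = 3
tower_moves(3) = 2 * 3 + 1 = 7
tower_moves(4) = 2 * 7 + 1 = 15
= 15


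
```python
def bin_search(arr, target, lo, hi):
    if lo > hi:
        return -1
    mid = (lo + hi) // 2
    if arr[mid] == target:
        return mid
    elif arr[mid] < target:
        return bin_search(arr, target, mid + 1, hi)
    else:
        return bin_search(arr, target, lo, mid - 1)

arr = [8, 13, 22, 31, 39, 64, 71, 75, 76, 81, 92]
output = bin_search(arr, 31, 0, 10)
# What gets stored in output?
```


bin_search(arr, 31, 0, 10)
lo=0, hi=10, mid=5, arr[mid]=64
64 > 31, search left half
lo=0, hi=4, mid=2, arr[mid]=22
22 < 31, search right half
lo=3, hi=4, mid=3, arr[mid]=31
arr[3] == 31, found at index 3
= 3


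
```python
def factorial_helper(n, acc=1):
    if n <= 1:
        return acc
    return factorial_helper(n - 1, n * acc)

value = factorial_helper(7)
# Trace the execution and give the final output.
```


factorial_helper(7, 1)
= factorial_helper(6, 7 * 1) = factorial_helper(6, 7)
= factorial_helper(5, 6 * 7) = factorial_helper(5, 42)
= factorial_helper(4, 5 * 42) = factorial_helper(4, 210)
= factorial_helper(3, 4 * 210) = factorial_helper(3, 840)
= factorial_helper(2, 3 * 840) = factorial_helper(2, 2520)
= factorial_helper(1, 2 * 2520) = factorial_helper(1, 5040)
n <= 1, return acc = 5040


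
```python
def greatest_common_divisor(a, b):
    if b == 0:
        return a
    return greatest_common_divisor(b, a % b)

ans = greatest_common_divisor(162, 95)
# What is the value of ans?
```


greatest_common_divisor(162, 95)
= greatest_common_divisor(95, 162 % 95) = greatest_common_divisor(95, 67)
= greatest_common_divisor(67, 95 % 67) = greatest_common_divisor(67, 28)
= greatest_common_divisor(28, 67 % 28) = greatest_common_divisor(28, 11)
= greatest_common_divisor(11, 28 % 11) = greatest_common_divisor(11, 6)
= greatest_common_divisor(6, 11 % 6) = greatest_common_divisor(6, 5)
= greatest_common_divisor(5, 6 % 5) = greatest_common_divisor(5, 1)
= greatest_common_divisor(1, 5 % 1) = greatest_common_divisor(1, 0)
b == 0, return a = 1


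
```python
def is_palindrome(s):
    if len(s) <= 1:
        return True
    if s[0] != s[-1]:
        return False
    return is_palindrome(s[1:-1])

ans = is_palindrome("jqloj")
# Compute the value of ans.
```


is_palindrome("jqloj")
"jqloj": s[0]='j' == s[-1]='j' -> is_palindrome("qlo")
"qlo": s[0]='q' != s[-1]='o' -> False
= False


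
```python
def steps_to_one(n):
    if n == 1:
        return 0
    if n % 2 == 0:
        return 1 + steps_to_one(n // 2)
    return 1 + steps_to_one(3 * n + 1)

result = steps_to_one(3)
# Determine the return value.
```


steps_to_one(3)
3 is odd -> 3*3+1 = 10 -> steps_to_one(10)
10 is even -> steps_to_one(5)
5 is odd -> 3*5+1 = 16 -> steps_to_one(16)
16 is even -> steps_to_one(8)
8 is even -> steps_to_one(4)
4 is even -> steps_to_one(2)
2 is even -> steps_to_one(1)
Reached 1 after 7 steps
= 7


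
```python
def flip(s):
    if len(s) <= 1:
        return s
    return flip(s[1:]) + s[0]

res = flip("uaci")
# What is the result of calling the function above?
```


flip("uaci")
= flip("aci") + "u"
= flip("ci") + "a" + "u"
= flip("i") + "c" + "a" + "u"
= "i" + "c" + "a" + "u"
= "icau"


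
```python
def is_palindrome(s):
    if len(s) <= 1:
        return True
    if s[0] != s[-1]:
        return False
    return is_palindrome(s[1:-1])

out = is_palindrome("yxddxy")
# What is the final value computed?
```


is_palindrome("yxddxy")
"yxddxy": s[0]='y' == s[-1]='y' -> is_palindrome("xddx")
"xddx": s[0]='x' == s[-1]='x' -> is_palindrome("dd")
"dd": s[0]='d' == s[-1]='d' -> is_palindrome("")
"": len <= 1 -> True
= True


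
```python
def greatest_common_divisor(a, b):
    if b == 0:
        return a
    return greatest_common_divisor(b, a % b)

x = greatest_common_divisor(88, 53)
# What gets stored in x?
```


greatest_common_divisor(88, 53)
= greatest_common_divisor(53, 88 % 53) = greatest_common_divisor(53, 35)
= greatest_common_divisor(35, 53 % 35) = greatest_common_divisor(35, 18)
= greatest_common_divisor(18, 35 % 18) = greatest_common_divisor(18, 17)
= greatest_common_divisor(17, 18 % 17) = greatest_common_divisor(17, 1)
= greatest_common_divisor(1, 17 % 1) = greatest_common_divisor(1, 0)
b == 0, return a = 1


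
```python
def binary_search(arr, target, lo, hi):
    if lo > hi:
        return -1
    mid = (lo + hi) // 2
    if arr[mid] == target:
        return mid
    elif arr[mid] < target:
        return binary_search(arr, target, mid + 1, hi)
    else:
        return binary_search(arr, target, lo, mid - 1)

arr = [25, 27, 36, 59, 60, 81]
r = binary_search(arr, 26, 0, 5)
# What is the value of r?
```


binary_search(arr, 26, 0, 5)
lo=0, hi=5, mid=2, arr[mid]=36
36 > 26, search left half
lo=0, hi=1, mid=0, arr[mid]=25
25 < 26, search right half
lo=1, hi=1, mid=1, arr[mid]=27
27 > 26, search left half
lo > hi, target not found, return -1
= -1


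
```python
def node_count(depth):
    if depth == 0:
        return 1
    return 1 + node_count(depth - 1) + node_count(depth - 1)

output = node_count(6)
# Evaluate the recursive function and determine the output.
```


node_count(6)
= 1 + node_count(5) + node_count(5)
= 1 + 2 * node_count(5)
node_count(k) = 2^(k+1) - 1
node_count(0) = 1
node_count(1) = 3
node_count(2) = 7
node_count(3) = 15
node_count(4) = 31
node_count(6) = 2^7 - 1 = 127


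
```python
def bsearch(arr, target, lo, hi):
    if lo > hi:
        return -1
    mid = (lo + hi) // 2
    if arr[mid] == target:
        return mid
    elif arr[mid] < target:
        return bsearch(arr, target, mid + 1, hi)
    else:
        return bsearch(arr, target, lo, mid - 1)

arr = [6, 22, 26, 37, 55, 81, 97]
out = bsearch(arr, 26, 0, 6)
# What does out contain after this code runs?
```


bsearch(arr, 26, 0, 6)
lo=0, hi=6, mid=3, arr[mid]=37
37 > 26, search left half
lo=0, hi=2, mid=1, arr[mid]=22
22 < 26, search right half
lo=2, hi=2, mid=2, arr[mid]=26
arr[2] == 26, found at index 2
= 2


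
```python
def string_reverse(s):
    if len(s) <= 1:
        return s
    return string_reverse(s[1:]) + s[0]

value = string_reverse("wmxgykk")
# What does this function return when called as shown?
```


string_reverse("wmxgykk")
= string_reverse("mxgykk") + "w"
= string_reverse("xgykk") + "m" + "w"
= string_reverse("gykk") + "x" + "m" + "w"
= string_reverse("ykk") + "g" + "x" + "m" + "w"
= string_reverse("kk") + "y" + "g" + "x" + "m" + "w"
= string_reverse("k") + "k" + "y" + "g" + "x" + "m" + "w"
= "k" + "k" + "y" + "g" + "x" + "m" + "w"
= "kkygxmw"


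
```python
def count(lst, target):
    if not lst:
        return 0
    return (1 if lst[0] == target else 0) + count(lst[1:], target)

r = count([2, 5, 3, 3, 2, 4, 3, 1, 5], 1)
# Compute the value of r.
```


count([2, 5, 3, 3, 2, 4, 3, 1, 5], 1)
lst[0]=2 != 1: 0 + count([5, 3, 3, 2, 4, 3, 1, 5], 1)
lst[0]=5 != 1: 0 + count([3, 3, 2, 4, 3, 1, 5], 1)
lst[0]=3 != 1: 0 + count([3, 2, 4, 3, 1, 5], 1)
lst[0]=3 != 1: 0 + count([2, 4, 3, 1, 5], 1)
lst[0]=2 != 1: 0 + count([4, 3, 1, 5], 1)
lst[0]=4 != 1: 0 + count([3, 1, 5], 1)
lst[0]=3 != 1: 0 + count([1, 5], 1)
lst[0]=1 == 1: 1 + count([5], 1)
lst[0]=5 != 1: 0 + count([], 1)
= 1


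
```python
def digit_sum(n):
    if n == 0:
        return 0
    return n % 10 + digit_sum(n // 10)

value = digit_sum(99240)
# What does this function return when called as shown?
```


digit_sum(99240)
= 0 + digit_sum(9924)
= 0 + 4 + digit_sum(992)
= 0 + 4 + 2 + digit_sum(99)
= 0 + 4 + 2 + 9 + digit_sum(9)
= 0 + 4 + 2 + 9 + 9 + digit_sum(0)
= 0 + 4 + 2 + 9 + 9 + 0
= 24


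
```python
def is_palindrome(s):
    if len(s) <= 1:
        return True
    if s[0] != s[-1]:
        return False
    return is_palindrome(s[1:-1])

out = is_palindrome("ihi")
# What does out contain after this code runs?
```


is_palindrome("ihi")
"ihi": s[0]='i' == s[-1]='i' -> is_palindrome("h")
"h": len <= 1 -> True
= True


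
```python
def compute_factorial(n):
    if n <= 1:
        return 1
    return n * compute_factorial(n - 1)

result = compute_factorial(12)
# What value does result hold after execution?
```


compute_factorial(12)
= 12 * compute_factorial(11)
= 12 * 11 * compute_factorial(10)
= 12 * 11 * 10 * compute_factorial(9)
= 12 * 11 * 10 * 9 * compute_factorial(8)
= 12 * 11 * 10 * 9 * 8 * compute_factorial(7)
= 12 * 11 * 10 * 9 * 8 * 7 * compute_factorial(6)
= 12 * 11 * 10 * 9 * 8 * 7 * 6 * compute_factorial(5)
= 12 * 11 * 10 * 9 * 8 * 7 * 6 * 5 * compute_factorial(4)
= 12 * 11 * 10 * 9 * 8 * 7 * 6 * 5 * 4 * compute_factorial(3)
= 12 * 11 * 10 * 9 * 8 * 7 * 6 * 5 * 4 * 3 * compute_factorial(2)
= 12 * 11 * 10 * 9 * 8 * 7 * 6 * 5 * 4 * 3 * 2 * compute_factorial(1)
= 12 * 11 * 10 * 9 * 8 * 7 * 6 * 5 * 4 * 3 * 2 * 1
= 479001600


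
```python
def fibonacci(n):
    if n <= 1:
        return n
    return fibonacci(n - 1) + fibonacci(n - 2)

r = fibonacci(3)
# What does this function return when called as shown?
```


fibonacci(3)
= fibonacci(2) + fibonacci(1)
Computing bottom-up: fibonacci(0)=0, fibonacci(1)=1, fibonacci(2)=1, fibonacci(3)=2
= 2


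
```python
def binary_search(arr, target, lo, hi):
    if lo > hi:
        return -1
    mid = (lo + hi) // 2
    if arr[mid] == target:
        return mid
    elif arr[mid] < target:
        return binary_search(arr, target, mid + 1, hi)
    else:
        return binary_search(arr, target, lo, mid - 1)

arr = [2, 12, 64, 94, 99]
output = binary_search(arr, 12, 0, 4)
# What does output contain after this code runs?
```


binary_search(arr, 12, 0, 4)
lo=0, hi=4, mid=2, arr[mid]=64
64 > 12, search left half
lo=0, hi=1, mid=0, arr[mid]=2
2 < 12, search right half
lo=1, hi=1, mid=1, arr[mid]=12
arr[1] == 12, found at index 1
= 1


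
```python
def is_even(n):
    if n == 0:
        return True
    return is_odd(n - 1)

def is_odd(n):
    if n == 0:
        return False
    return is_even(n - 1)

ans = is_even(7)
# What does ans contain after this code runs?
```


is_even(7)
= is_odd(6)
= is_even(5)
= is_odd(4)
= is_even(3)
= is_odd(2)
= is_even(1)
= is_odd(0)
n == 0: return False
= False


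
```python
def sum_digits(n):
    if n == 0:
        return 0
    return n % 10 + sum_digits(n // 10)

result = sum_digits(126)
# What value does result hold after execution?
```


sum_digits(126)
= 6 + sum_digits(12)
= 6 + 2 + sum_digits(1)
= 6 + 2 + 1 + sum_digits(0)
= 6 + 2 + 1 + 0
= 9


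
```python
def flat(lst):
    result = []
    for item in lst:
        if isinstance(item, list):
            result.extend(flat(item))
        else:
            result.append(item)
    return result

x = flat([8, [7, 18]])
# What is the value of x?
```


flat([8, [7, 18]])
Processing each element:
  8 is not a list -> append 8
  [7, 18] is a list -> flat recursively -> [7, 18]
= [8, 7, 18]


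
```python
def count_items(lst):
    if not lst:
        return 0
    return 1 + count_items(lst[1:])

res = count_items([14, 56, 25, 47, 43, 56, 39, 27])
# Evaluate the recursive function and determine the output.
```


count_items([14, 56, 25, 47, 43, 56, 39, 27])
= 1 + count_items([56, 25, 47, 43, 56, 39, 27])
= 1 + 1 + count_items([25, 47, 43, 56, 39, 27])
= 1 + 1 + 1 + count_items([47, 43, 56, 39, 27])
= 1 + 1 + 1 + 1 + count_items([43, 56, 39, 27])
= 1 + 1 + 1 + 1 + 1 + count_items([56, 39, 27])
= 1 + 1 + 1 + 1 + 1 + 1 + count_items([39, 27])
= 1 + 1 + 1 + 1 + 1 + 1 + 1 + count_items([27])
= 1 + 1 + 1 + 1 + 1 + 1 + 1 + 1 + count_items([])
= 1 + 1 + 1 + 1 + 1 + 1 + 1 + 1 + 0
= 8


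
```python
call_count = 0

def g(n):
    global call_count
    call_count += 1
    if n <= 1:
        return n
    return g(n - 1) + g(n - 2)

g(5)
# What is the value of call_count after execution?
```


g(5) calls g(4) and g(3); each non-base call branches into two more.
Let C(k) = total number of calls made by g(k), including the call to g(k) itself.
Base cases: C(0) = 1, C(1) = 1
Recurrence: C(k) = 1 + C(k-1) + C(k-2)
  C(2) = 1 + C(1) + C(0) = 1 + 1 + 1 = 3
  C(3) = 1 + C(2) + C(1) = 1 + 3 + 1 = 5
  C(4) = 1 + C(3) + C(2) = 1 + 5 + 3 = 9
  C(5) = 1 + C(4) + C(3) = 1 + 9 + 5 = 15
Total calls = C(5) = 15


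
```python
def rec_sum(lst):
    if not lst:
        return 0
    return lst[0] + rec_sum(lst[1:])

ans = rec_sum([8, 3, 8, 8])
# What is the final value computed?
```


rec_sum([8, 3, 8, 8])
= 8 + rec_sum([3, 8, 8])
= 8 + 3 + rec_sum([8, 8])
= 8 + 3 + 8 + rec_sum([8])
= 8 + 3 + 8 + 8 + rec_sum([])
= 8 + 3 + 8 + 8 + 0
= 27


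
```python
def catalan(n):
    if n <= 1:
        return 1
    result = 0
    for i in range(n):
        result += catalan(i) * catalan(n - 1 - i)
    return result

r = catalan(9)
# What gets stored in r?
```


catalan(9)
= sum of catalan(i) * catalan(9-1-i) for i in 0..8
First compute sub-values bottom-up:
  catalan(0) = 1, catalan(1) = 1
  catalan(2) = 1*1 + 1*1 = 2
  catalan(3) = 1*2 + 1*1 + 2*1 = 5
  catalan(4) = 1*5 + 1*2 + 2*1 + 5*1 = 14
  catalan(5) = 1*14 + 1*5 + 2*2 + 5*1 + 14*1 = 42
  catalan(6) = 1*42 + 1*14 + 2*5 + 5*2 + 14*1 + 42*1 = 132
  catalan(7) = 1*132 + 1*42 + 2*14 + 5*5 + 14*2 + 42*1 + 132*1 = 429
  catalan(8) = 1*429 + 1*132 + 2*42 + 5*14 + 14*5 + 42*2 + 132*1 + 429*1 = 1430
Now catalan(9):
  catalan(0)*catalan(8) = 1*1430 = 1430
  catalan(1)*catalan(7) = 1*429 = 429
  catalan(2)*catalan(6) = 2*132 = 264
  catalan(3)*catalan(5) = 5*42 = 210
  catalan(4)*catalan(4) = 14*14 = 196
  catalan(5)*catalan(3) = 42*5 = 210
  catalan(6)*catalan(2) = 132*2 = 264
  catalan(7)*catalan(1) = 429*1 = 429
  catalan(8)*catalan(0) = 1430*1 = 1430
= 1430 + 429 + 264 + 210 + 196 + 210 + 264 + 429 + 1430
= 4862


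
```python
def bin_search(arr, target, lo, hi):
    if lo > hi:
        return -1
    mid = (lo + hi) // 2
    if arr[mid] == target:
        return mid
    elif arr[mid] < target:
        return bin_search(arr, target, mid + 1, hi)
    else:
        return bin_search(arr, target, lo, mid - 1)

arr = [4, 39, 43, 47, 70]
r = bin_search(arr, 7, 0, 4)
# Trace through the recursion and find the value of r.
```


bin_search(arr, 7, 0, 4)
lo=0, hi=4, mid=2, arr[mid]=43
43 > 7, search left half
lo=0, hi=1, mid=0, arr[mid]=4
4 < 7, search right half
lo=1, hi=1, mid=1, arr[mid]=39
39 > 7, search left half
lo > hi, target not found, return -1
= -1


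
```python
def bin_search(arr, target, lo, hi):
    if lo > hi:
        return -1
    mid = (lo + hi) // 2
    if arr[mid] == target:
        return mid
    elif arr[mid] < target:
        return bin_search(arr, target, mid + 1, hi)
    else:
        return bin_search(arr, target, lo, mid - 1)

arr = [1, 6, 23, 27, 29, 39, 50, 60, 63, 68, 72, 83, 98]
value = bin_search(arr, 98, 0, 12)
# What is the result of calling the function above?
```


bin_search(arr, 98, 0, 12)
lo=0, hi=12, mid=6, arr[mid]=50
50 < 98, search right half
lo=7, hi=12, mid=9, arr[mid]=68
68 < 98, search right half
lo=10, hi=12, mid=11, arr[mid]=83
83 < 98, search right half
lo=12, hi=12, mid=12, arr[mid]=98
arr[12] == 98, found at index 12
= 12


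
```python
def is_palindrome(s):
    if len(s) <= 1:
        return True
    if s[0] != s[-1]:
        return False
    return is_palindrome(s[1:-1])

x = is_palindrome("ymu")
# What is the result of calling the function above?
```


is_palindrome("ymu")
"ymu": s[0]='y' != s[-1]='u' -> False
= False


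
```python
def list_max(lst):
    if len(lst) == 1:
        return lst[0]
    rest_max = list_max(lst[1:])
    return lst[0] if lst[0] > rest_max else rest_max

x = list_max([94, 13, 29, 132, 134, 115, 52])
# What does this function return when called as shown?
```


list_max([94, 13, 29, 132, 134, 115, 52])
= compare 94 with list_max([13, 29, 132, 134, 115, 52])
= compare 13 with list_max([29, 132, 134, 115, 52])
= compare 29 with list_max([132, 134, 115, 52])
= compare 132 with list_max([134, 115, 52])
= compare 134 with list_max([115, 52])
= compare 115 with list_max([52])
Base: list_max([52]) = 52
compare 115 with 52: max = 115
compare 134 with 115: max = 134
compare 132 with 134: max = 134
compare 29 with 134: max = 134
compare 13 with 134: max = 134
compare 94 with 134: max = 134
= 134


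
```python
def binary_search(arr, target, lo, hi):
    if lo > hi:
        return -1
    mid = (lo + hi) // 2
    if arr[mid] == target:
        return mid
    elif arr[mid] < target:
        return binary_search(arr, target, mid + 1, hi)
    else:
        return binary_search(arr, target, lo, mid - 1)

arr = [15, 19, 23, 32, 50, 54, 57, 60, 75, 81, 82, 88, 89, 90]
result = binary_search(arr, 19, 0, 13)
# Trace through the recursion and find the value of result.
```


binary_search(arr, 19, 0, 13)
lo=0, hi=13, mid=6, arr[mid]=57
57 > 19, search left half
lo=0, hi=5, mid=2, arr[mid]=23
23 > 19, search left half
lo=0, hi=1, mid=0, arr[mid]=15
15 < 19, search right half
lo=1, hi=1, mid=1, arr[mid]=19
arr[1] == 19, found at index 1
= 1


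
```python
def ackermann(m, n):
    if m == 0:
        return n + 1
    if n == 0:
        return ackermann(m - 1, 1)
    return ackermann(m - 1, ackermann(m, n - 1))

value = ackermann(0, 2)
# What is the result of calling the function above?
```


ackermann(0, 2)
m == 0: return 2 + 1 = 3
= 3


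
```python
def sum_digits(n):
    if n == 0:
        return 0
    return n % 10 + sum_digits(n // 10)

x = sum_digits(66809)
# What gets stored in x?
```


sum_digits(66809)
= 9 + sum_digits(6680)
= 9 + 0 + sum_digits(668)
= 9 + 0 + 8 + sum_digits(66)
= 9 + 0 + 8 + 6 + sum_digits(6)
= 9 + 0 + 8 + 6 + 6 + sum_digits(0)
= 9 + 0 + 8 + 6 + 6 + 0
= 29


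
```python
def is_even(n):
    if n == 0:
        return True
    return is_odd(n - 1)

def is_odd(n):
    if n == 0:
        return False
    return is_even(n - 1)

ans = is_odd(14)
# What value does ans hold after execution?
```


is_odd(14)
= is_even(13)
= is_odd(12)
= is_even(11)
= is_odd(10)
= is_even(9)
= is_odd(8)
= is_even(7)
= is_odd(6)
= is_even(5)
= is_odd(4)
= is_even(3)
= is_odd(2)
= is_even(1)
= is_odd(0)
n == 0: return False
= False


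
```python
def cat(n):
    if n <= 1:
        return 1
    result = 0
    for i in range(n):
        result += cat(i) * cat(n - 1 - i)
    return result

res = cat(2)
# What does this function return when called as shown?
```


cat(2)
= sum of cat(i) * cat(2-1-i) for i in 0..1
  cat(0)*cat(1) = 1*1 = 1
  cat(1)*cat(0) = 1*1 = 1
= 1 + 1
= 2


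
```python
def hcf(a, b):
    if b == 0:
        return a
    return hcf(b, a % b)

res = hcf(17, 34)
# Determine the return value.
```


hcf(17, 34)
= hcf(34, 17 % 34) = hcf(34, 17)
= hcf(17, 34 % 17) = hcf(17, 0)
b == 0, return a = 17


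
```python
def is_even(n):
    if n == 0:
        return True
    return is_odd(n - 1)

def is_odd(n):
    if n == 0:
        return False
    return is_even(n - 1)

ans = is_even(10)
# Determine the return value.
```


is_even(10)
= is_odd(9)
= is_even(8)
= is_odd(7)
= is_even(6)
= is_odd(5)
= is_even(4)
= is_odd(3)
= is_even(2)
= is_odd(1)
= is_even(0)
n == 0: return True
= True


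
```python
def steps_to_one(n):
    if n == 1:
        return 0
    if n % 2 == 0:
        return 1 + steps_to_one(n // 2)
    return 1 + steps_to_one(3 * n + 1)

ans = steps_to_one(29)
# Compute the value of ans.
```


steps_to_one(29)
29 is odd -> 3*29+1 = 88 -> steps_to_one(88)
88 is even -> steps_to_one(44)
44 is even -> steps_to_one(22)
22 is even -> steps_to_one(11)
11 is odd -> 3*11+1 = 34 -> steps_to_one(34)
34 is even -> steps_to_one(17)
17 is odd -> 3*17+1 = 52 -> steps_to_one(52)
52 is even -> steps_to_one(26)
26 is even -> steps_to_one(13)
13 is odd -> 3*13+1 = 40 -> steps_to_one(40)
40 is even -> steps_to_one(20)
20 is even -> steps_to_one(10)
10 is even -> steps_to_one(5)
5 is odd -> 3*5+1 = 16 -> steps_to_one(16)
16 is even -> steps_to_one(8)
8 is even -> steps_to_one(4)
4 is even -> steps_to_one(2)
2 is even -> steps_to_one(1)
Reached 1 after 18 steps
= 18


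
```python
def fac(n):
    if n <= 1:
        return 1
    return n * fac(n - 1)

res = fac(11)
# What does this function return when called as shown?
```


fac(11)
= 11 * fac(10)
= 11 * 10 * fac(9)
= 11 * 10 * 9 * fac(8)
= 11 * 10 * 9 * 8 * fac(7)
= 11 * 10 * 9 * 8 * 7 * fac(6)
= 11 * 10 * 9 * 8 * 7 * 6 * fac(5)
= 11 * 10 * 9 * 8 * 7 * 6 * 5 * fac(4)
= 11 * 10 * 9 * 8 * 7 * 6 * 5 * 4 * fac(3)
= 11 * 10 * 9 * 8 * 7 * 6 * 5 * 4 * 3 * fac(2)
= 11 * 10 * 9 * 8 * 7 * 6 * 5 * 4 * 3 * 2 * fac(1)
= 11 * 10 * 9 * 8 * 7 * 6 * 5 * 4 * 3 * 2 * 1
= 39916800


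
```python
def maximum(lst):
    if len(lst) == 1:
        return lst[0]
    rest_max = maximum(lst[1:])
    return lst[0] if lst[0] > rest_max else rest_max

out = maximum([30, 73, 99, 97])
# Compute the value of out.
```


maximum([30, 73, 99, 97])
= compare 30 with maximum([73, 99, 97])
= compare 73 with maximum([99, 97])
= compare 99 with maximum([97])
Base: maximum([97]) = 97
compare 99 with 97: max = 99
compare 73 with 99: max = 99
compare 30 with 99: max = 99
= 99


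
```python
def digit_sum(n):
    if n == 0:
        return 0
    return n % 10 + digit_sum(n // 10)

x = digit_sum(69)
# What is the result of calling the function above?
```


digit_sum(69)
= 9 + digit_sum(6)
= 9 + 6 + digit_sum(0)
= 9 + 6 + 0
= 15


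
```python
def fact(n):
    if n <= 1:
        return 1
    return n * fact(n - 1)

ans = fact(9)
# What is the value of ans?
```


fact(9)
= 9 * fact(8)
= 9 * 8 * fact(7)
= 9 * 8 * 7 * fact(6)
= 9 * 8 * 7 * 6 * fact(5)
= 9 * 8 * 7 * 6 * 5 * fact(4)
= 9 * 8 * 7 * 6 * 5 * 4 * fact(3)
= 9 * 8 * 7 * 6 * 5 * 4 * 3 * fact(2)
= 9 * 8 * 7 * 6 * 5 * 4 * 3 * 2 * fact(1)
= 9 * 8 * 7 * 6 * 5 * 4 * 3 * 2 * 1
= 362880


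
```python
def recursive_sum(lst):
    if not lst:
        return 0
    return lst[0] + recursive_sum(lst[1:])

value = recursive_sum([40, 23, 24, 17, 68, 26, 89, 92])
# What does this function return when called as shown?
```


recursive_sum([40, 23, 24, 17, 68, 26, 89, 92])
= 40 + recursive_sum([23, 24, 17, 68, 26, 89, 92])
= 40 + 23 + recursive_sum([24, 17, 68, 26, 89, 92])
= 40 + 23 + 24 + recursive_sum([17, 68, 26, 89, 92])
= 40 + 23 + 24 + 17 + recursive_sum([68, 26, 89, 92])
= 40 + 23 + 24 + 17 + 68 + recursive_sum([26, 89, 92])
= 40 + 23 + 24 + 17 + 68 + 26 + recursive_sum([89, 92])
= 40 + 23 + 24 + 17 + 68 + 26 + 89 + recursive_sum([92])
= 40 + 23 + 24 + 17 + 68 + 26 + 89 + 92 + recursive_sum([])
= 40 + 23 + 24 + 17 + 68 + 26 + 89 + 92 + 0
= 379


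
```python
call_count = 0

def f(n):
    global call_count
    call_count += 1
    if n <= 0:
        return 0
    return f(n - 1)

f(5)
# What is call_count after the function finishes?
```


f(5) calls f(4) calls ... calls f(0)
Total calls: 5 + 1 (for base case) = 6


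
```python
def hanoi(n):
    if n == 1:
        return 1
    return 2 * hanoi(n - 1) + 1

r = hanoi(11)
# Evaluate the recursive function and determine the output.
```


hanoi(11)
= 2 * hanoi(10) + 1
= 2 * (2 * hanoi(9) + 1) + 1
= 2 * (2 * (2 * hanoi(8) + 1) + 1) + 1
= 2 * (2 * (2 * (2 * hanoi(7) + 1) + 1) + 1) + 1
= 2 * (2 * (2 * (2 * (2 * hanoi(6) + 1) + 1) + 1) + 1) + 1
= 2 * (2 * (2 * (2 * (2 * (2 * hanoi(5) + 1) + 1) + 1) + 1) + 1) + 1
= 2 * (2 * (2 * (2 * (2 * (2 * (2 * hanoi(4) + 1) + 1) + 1) + 1) + 1) + 1) + 1
= 2 * (2 * (2 * (2 * (2 * (2 * (2 * (2 * hanoi(3) + 1) + 1) + 1) + 1) + 1) + 1) + 1) + 1
= 2 * (2 * (2 * (2 * (2 * (2 * (2 * (2 * (2 * hanoi(2) + 1) + 1) + 1) + 1) + 1) + 1) + 1) + 1) + 1
= 2 * (2 * (2 * (2 * (2 * (2 * (2 * (2 * (2 * (2 * hanoi(1) + 1) + 1) + 1) + 1) + 1) + 1) + 1) + 1) + 1) + 1
Now compute bottom-up:
hanoi(1) = 1
hanoi(2) = 2 * 1 + 1 = 3
hanoi(3) = 2 * 3 + 1 = 7
hanoi(4) = 2 * 7 + 1 = 15
hanoi(5) = 2 * 15 + 1 = 31
hanoi(6) = 2 * 31 + 1 = 63
hanoi(7) = 2 * 63 + 1 = 127
hanoi(8) = 2 * 127 + 1 = 255
hanoi(9) = 2 * 255 + 1 = 511
hanoi(10) = 2 * 511 + 1 = 1023
hanoi(11) = 2 * 1023 + 1 = 2047
= 2047


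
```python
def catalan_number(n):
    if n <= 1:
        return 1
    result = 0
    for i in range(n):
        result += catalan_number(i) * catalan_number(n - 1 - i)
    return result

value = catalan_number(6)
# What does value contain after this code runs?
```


catalan_number(6)
= sum of catalan_number(i) * catalan_number(6-1-i) for i in 0..5
First compute sub-values bottom-up:
  catalan_number(0) = 1, catalan_number(1) = 1
  catalan_number(2) = 1*1 + 1*1 = 2
  catalan_number(3) = 1*2 + 1*1 + 2*1 = 5
  catalan_number(4) = 1*5 + 1*2 + 2*1 + 5*1 = 14
  catalan_number(5) = 1*14 + 1*5 + 2*2 + 5*1 + 14*1 = 42
Now catalan_number(6):
  catalan_number(0)*catalan_number(5) = 1*42 = 42
  catalan_number(1)*catalan_number(4) = 1*14 = 14
  catalan_number(2)*catalan_number(3) = 2*5 = 10
  catalan_number(3)*catalan_number(2) = 5*2 = 10
  catalan_number(4)*catalan_number(1) = 14*1 = 14
  catalan_number(5)*catalan_number(0) = 42*1 = 42
= 42 + 14 + 10 + 10 + 14 + 42
= 132


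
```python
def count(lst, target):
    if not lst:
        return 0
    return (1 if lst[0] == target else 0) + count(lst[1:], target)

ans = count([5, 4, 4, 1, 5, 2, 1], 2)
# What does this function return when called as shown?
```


count([5, 4, 4, 1, 5, 2, 1], 2)
lst[0]=5 != 2: 0 + count([4, 4, 1, 5, 2, 1], 2)
lst[0]=4 != 2: 0 + count([4, 1, 5, 2, 1], 2)
lst[0]=4 != 2: 0 + count([1, 5, 2, 1], 2)
lst[0]=1 != 2: 0 + count([5, 2, 1], 2)
lst[0]=5 != 2: 0 + count([2, 1], 2)
lst[0]=2 == 2: 1 + count([1], 2)
lst[0]=1 != 2: 0 + count([], 2)
= 1
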